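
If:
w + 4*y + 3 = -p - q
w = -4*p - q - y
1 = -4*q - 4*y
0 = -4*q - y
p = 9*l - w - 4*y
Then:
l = -37/108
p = 2/3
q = 1/12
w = -29/12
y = -1/3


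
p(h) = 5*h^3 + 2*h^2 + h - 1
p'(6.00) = 565.00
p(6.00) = 1157.00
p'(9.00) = 1252.00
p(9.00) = 3815.00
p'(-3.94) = 218.09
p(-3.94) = -279.71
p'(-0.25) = 0.94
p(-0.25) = -1.20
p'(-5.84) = 489.22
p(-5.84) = -934.51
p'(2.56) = 109.54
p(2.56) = 98.55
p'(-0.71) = 5.72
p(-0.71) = -2.49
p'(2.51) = 105.54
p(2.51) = 93.18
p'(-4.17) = 245.15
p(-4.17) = -332.95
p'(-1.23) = 18.77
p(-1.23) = -8.51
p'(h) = 15*h^2 + 4*h + 1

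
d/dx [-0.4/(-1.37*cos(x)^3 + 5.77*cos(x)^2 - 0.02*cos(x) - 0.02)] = (1.644*cos(x)^2 - 4.616*cos(x) + 0.008)*sin(x)/(1.37*cos(x)^3 - 5.77*cos(x)^2 + 0.02*cos(x) + 0.02)^2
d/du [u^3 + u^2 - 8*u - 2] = 3*u^2 + 2*u - 8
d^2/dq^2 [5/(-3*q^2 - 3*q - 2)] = 30*(3*q^2 + 3*q - 3*(2*q + 1)^2 + 2)/(3*q^2 + 3*q + 2)^3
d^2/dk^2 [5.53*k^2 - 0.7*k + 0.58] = 11.0600000000000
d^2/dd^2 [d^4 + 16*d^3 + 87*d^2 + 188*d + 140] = 12*d^2 + 96*d + 174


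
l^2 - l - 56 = (l - 8)*(l + 7)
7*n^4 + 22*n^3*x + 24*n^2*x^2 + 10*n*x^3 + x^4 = (n + x)^3*(7*n + x)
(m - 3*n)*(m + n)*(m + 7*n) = m^3 + 5*m^2*n - 17*m*n^2 - 21*n^3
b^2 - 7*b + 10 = (b - 5)*(b - 2)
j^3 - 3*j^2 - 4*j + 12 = (j - 3)*(j - 2)*(j + 2)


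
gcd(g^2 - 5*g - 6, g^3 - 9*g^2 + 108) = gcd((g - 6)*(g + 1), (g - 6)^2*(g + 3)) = g - 6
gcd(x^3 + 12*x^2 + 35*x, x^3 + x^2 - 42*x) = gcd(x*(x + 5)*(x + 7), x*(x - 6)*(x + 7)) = x^2 + 7*x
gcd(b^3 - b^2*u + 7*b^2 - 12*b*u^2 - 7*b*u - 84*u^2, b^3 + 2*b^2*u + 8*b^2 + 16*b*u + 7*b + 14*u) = b + 7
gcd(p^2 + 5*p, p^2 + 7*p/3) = p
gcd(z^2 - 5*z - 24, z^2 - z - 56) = z - 8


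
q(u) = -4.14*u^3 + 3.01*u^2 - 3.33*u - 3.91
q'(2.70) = -77.62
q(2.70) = -72.45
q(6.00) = -809.77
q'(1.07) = -11.11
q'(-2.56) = -100.14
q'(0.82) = -6.74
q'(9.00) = -955.17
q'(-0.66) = -12.71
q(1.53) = -16.79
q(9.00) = -2808.13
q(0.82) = -6.90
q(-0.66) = 0.79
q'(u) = -12.42*u^2 + 6.02*u - 3.33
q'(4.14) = -191.28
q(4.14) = -259.87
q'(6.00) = -414.33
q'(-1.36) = -34.49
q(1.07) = -9.10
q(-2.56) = 93.80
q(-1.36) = 16.60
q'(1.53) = -23.19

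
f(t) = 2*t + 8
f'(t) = 2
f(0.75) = 9.50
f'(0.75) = 2.00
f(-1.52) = 4.96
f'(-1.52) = 2.00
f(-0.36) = 7.28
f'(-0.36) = 2.00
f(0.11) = 8.22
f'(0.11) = 2.00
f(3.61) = 15.22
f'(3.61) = 2.00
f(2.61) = 13.22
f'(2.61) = 2.00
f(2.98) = 13.96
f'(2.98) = 2.00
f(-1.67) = 4.66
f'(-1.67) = 2.00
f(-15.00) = -22.00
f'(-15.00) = 2.00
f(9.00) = 26.00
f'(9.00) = 2.00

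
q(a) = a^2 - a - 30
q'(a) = 2*a - 1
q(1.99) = -28.03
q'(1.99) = 2.98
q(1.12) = -29.87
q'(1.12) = 1.24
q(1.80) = -28.56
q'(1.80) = 2.60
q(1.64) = -28.95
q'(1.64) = 2.28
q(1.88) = -28.35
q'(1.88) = 2.76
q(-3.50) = -14.25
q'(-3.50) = -8.00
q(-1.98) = -24.10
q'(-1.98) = -4.96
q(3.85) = -19.03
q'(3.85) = 6.70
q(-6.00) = 12.00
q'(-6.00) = -13.00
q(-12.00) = 126.00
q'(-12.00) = -25.00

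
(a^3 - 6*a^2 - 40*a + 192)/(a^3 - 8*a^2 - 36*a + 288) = (a - 4)/(a - 6)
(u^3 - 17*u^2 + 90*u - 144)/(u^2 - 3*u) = u - 14 + 48/u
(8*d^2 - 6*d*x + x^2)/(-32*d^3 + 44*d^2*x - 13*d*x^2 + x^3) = (-2*d + x)/(8*d^2 - 9*d*x + x^2)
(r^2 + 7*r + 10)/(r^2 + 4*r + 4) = (r + 5)/(r + 2)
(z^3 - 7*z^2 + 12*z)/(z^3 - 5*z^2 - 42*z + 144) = z*(z - 4)/(z^2 - 2*z - 48)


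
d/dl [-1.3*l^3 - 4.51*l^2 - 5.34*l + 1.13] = -3.9*l^2 - 9.02*l - 5.34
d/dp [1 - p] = -1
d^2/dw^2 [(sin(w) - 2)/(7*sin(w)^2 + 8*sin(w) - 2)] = (-49*sin(w)^5 + 448*sin(w)^4 + 350*sin(w)^3 - 364*sin(w)^2 - 560*sin(w) - 280)/(7*sin(w)^2 + 8*sin(w) - 2)^3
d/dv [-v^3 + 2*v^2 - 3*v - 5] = -3*v^2 + 4*v - 3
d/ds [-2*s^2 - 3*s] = -4*s - 3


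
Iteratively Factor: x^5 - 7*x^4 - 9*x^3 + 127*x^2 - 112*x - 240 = (x + 1)*(x^4 - 8*x^3 - x^2 + 128*x - 240) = (x - 3)*(x + 1)*(x^3 - 5*x^2 - 16*x + 80) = (x - 3)*(x + 1)*(x + 4)*(x^2 - 9*x + 20) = (x - 4)*(x - 3)*(x + 1)*(x + 4)*(x - 5)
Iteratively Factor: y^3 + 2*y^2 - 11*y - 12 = (y + 4)*(y^2 - 2*y - 3) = (y - 3)*(y + 4)*(y + 1)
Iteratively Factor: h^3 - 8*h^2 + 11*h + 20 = (h - 4)*(h^2 - 4*h - 5) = (h - 5)*(h - 4)*(h + 1)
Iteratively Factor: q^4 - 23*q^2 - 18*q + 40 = (q - 1)*(q^3 + q^2 - 22*q - 40) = (q - 1)*(q + 2)*(q^2 - q - 20) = (q - 5)*(q - 1)*(q + 2)*(q + 4)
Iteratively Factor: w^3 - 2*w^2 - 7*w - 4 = (w - 4)*(w^2 + 2*w + 1) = (w - 4)*(w + 1)*(w + 1)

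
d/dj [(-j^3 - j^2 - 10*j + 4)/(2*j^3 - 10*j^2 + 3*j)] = (12*j^4 + 34*j^3 - 127*j^2 + 80*j - 12)/(j^2*(4*j^4 - 40*j^3 + 112*j^2 - 60*j + 9))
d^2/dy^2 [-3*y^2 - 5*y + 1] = -6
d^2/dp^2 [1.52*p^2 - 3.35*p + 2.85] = 3.04000000000000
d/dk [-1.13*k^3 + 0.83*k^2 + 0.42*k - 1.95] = -3.39*k^2 + 1.66*k + 0.42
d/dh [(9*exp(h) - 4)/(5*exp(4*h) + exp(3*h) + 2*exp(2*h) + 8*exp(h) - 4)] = (-(9*exp(h) - 4)*(20*exp(3*h) + 3*exp(2*h) + 4*exp(h) + 8) + 45*exp(4*h) + 9*exp(3*h) + 18*exp(2*h) + 72*exp(h) - 36)*exp(h)/(5*exp(4*h) + exp(3*h) + 2*exp(2*h) + 8*exp(h) - 4)^2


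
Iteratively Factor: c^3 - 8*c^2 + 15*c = (c - 3)*(c^2 - 5*c) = c*(c - 3)*(c - 5)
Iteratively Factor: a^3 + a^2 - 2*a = (a)*(a^2 + a - 2) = a*(a - 1)*(a + 2)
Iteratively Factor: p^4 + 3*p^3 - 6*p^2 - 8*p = (p + 4)*(p^3 - p^2 - 2*p) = p*(p + 4)*(p^2 - p - 2) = p*(p + 1)*(p + 4)*(p - 2)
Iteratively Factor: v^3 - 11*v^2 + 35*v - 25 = (v - 5)*(v^2 - 6*v + 5) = (v - 5)^2*(v - 1)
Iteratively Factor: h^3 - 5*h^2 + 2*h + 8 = (h + 1)*(h^2 - 6*h + 8) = (h - 2)*(h + 1)*(h - 4)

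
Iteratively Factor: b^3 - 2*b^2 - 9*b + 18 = (b - 2)*(b^2 - 9) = (b - 2)*(b + 3)*(b - 3)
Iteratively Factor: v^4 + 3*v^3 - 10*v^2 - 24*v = (v + 2)*(v^3 + v^2 - 12*v) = (v + 2)*(v + 4)*(v^2 - 3*v) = (v - 3)*(v + 2)*(v + 4)*(v)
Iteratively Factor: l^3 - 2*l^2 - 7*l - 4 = (l + 1)*(l^2 - 3*l - 4) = (l - 4)*(l + 1)*(l + 1)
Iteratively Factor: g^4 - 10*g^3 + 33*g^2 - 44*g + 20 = (g - 2)*(g^3 - 8*g^2 + 17*g - 10) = (g - 2)*(g - 1)*(g^2 - 7*g + 10) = (g - 5)*(g - 2)*(g - 1)*(g - 2)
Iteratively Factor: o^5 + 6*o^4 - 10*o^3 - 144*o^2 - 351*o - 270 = (o + 3)*(o^4 + 3*o^3 - 19*o^2 - 87*o - 90) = (o - 5)*(o + 3)*(o^3 + 8*o^2 + 21*o + 18) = (o - 5)*(o + 2)*(o + 3)*(o^2 + 6*o + 9) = (o - 5)*(o + 2)*(o + 3)^2*(o + 3)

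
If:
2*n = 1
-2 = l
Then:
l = -2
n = 1/2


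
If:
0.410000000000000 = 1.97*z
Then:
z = 0.21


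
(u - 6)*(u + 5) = u^2 - u - 30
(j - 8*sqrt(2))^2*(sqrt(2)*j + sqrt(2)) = sqrt(2)*j^3 - 32*j^2 + sqrt(2)*j^2 - 32*j + 128*sqrt(2)*j + 128*sqrt(2)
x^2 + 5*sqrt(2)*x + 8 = (x + sqrt(2))*(x + 4*sqrt(2))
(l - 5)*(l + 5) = l^2 - 25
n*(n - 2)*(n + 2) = n^3 - 4*n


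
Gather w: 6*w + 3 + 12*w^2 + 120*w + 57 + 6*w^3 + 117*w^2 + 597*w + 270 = 6*w^3 + 129*w^2 + 723*w + 330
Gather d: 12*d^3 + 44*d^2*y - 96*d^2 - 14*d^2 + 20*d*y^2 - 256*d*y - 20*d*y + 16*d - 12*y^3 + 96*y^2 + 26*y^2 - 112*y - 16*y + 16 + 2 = 12*d^3 + d^2*(44*y - 110) + d*(20*y^2 - 276*y + 16) - 12*y^3 + 122*y^2 - 128*y + 18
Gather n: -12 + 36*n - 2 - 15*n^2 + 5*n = -15*n^2 + 41*n - 14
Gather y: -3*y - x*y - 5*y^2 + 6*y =-5*y^2 + y*(3 - x)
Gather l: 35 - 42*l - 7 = 28 - 42*l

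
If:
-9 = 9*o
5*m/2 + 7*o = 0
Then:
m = 14/5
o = -1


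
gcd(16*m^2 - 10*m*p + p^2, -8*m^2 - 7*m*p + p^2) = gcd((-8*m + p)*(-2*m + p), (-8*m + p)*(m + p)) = -8*m + p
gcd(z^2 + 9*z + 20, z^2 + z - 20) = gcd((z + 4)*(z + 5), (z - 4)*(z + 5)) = z + 5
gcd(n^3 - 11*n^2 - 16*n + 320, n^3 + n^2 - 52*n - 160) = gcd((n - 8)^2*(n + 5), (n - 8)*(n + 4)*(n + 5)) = n^2 - 3*n - 40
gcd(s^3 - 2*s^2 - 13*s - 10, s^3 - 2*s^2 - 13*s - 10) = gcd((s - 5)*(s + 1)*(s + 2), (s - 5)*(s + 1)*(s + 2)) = s^3 - 2*s^2 - 13*s - 10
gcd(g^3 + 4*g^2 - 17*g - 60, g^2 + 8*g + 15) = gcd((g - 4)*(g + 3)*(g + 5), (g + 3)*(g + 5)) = g^2 + 8*g + 15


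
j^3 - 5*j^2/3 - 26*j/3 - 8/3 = (j - 4)*(j + 1/3)*(j + 2)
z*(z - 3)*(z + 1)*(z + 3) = z^4 + z^3 - 9*z^2 - 9*z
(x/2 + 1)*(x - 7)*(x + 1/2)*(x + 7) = x^4/2 + 5*x^3/4 - 24*x^2 - 245*x/4 - 49/2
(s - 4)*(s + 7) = s^2 + 3*s - 28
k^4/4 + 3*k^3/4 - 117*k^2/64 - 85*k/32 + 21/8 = (k/4 + 1)*(k - 2)*(k - 3/4)*(k + 7/4)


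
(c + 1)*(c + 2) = c^2 + 3*c + 2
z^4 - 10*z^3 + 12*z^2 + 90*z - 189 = (z - 7)*(z - 3)^2*(z + 3)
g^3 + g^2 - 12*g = g*(g - 3)*(g + 4)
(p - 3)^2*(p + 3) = p^3 - 3*p^2 - 9*p + 27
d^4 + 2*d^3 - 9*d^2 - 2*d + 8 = (d - 2)*(d - 1)*(d + 1)*(d + 4)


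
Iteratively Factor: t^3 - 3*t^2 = (t - 3)*(t^2) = t*(t - 3)*(t)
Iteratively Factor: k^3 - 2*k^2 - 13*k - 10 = (k + 2)*(k^2 - 4*k - 5) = (k + 1)*(k + 2)*(k - 5)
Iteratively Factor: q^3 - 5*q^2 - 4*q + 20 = (q - 2)*(q^2 - 3*q - 10) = (q - 2)*(q + 2)*(q - 5)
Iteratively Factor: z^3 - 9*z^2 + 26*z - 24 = (z - 4)*(z^2 - 5*z + 6) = (z - 4)*(z - 2)*(z - 3)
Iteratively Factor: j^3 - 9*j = (j - 3)*(j^2 + 3*j) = (j - 3)*(j + 3)*(j)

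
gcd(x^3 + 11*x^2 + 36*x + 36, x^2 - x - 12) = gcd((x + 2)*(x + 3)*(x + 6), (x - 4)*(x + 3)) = x + 3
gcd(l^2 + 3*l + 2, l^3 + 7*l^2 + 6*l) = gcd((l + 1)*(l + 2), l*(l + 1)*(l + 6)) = l + 1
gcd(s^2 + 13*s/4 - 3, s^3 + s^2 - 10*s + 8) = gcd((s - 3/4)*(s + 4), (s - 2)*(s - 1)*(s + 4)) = s + 4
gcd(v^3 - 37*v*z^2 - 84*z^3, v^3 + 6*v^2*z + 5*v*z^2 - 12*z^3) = v^2 + 7*v*z + 12*z^2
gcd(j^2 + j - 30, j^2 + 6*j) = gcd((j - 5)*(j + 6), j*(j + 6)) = j + 6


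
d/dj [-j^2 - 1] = -2*j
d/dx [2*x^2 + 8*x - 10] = 4*x + 8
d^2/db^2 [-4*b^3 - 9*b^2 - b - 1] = -24*b - 18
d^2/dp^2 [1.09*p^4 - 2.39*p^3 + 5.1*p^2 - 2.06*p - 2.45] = 13.08*p^2 - 14.34*p + 10.2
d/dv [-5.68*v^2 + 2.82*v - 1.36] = 2.82 - 11.36*v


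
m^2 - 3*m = m*(m - 3)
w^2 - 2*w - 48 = (w - 8)*(w + 6)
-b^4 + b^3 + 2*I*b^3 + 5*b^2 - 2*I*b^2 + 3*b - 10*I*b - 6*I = (b - 3)*(b - 2*I)*(-I*b - I)^2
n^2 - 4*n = n*(n - 4)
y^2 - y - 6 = (y - 3)*(y + 2)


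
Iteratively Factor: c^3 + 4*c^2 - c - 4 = (c + 1)*(c^2 + 3*c - 4) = (c - 1)*(c + 1)*(c + 4)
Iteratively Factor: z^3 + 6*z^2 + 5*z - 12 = (z + 3)*(z^2 + 3*z - 4) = (z - 1)*(z + 3)*(z + 4)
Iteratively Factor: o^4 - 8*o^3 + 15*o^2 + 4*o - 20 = (o - 2)*(o^3 - 6*o^2 + 3*o + 10) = (o - 2)*(o + 1)*(o^2 - 7*o + 10) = (o - 5)*(o - 2)*(o + 1)*(o - 2)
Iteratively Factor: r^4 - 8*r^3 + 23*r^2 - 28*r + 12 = (r - 2)*(r^3 - 6*r^2 + 11*r - 6) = (r - 2)^2*(r^2 - 4*r + 3) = (r - 2)^2*(r - 1)*(r - 3)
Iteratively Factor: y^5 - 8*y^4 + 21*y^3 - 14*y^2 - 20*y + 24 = (y - 3)*(y^4 - 5*y^3 + 6*y^2 + 4*y - 8) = (y - 3)*(y + 1)*(y^3 - 6*y^2 + 12*y - 8) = (y - 3)*(y - 2)*(y + 1)*(y^2 - 4*y + 4) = (y - 3)*(y - 2)^2*(y + 1)*(y - 2)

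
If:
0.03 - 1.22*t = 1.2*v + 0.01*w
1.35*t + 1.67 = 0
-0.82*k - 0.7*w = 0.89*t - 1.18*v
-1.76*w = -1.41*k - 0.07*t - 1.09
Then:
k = 1.59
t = -1.24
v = 1.27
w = 1.84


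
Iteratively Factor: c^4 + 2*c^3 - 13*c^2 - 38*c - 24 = (c + 3)*(c^3 - c^2 - 10*c - 8) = (c - 4)*(c + 3)*(c^2 + 3*c + 2) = (c - 4)*(c + 2)*(c + 3)*(c + 1)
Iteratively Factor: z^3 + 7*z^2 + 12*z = (z)*(z^2 + 7*z + 12) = z*(z + 3)*(z + 4)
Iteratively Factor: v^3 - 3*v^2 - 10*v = (v - 5)*(v^2 + 2*v) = v*(v - 5)*(v + 2)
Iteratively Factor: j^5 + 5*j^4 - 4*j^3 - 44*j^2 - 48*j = (j - 3)*(j^4 + 8*j^3 + 20*j^2 + 16*j) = (j - 3)*(j + 2)*(j^3 + 6*j^2 + 8*j) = (j - 3)*(j + 2)^2*(j^2 + 4*j) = (j - 3)*(j + 2)^2*(j + 4)*(j)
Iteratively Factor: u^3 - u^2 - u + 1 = (u + 1)*(u^2 - 2*u + 1) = (u - 1)*(u + 1)*(u - 1)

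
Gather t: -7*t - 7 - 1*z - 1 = -7*t - z - 8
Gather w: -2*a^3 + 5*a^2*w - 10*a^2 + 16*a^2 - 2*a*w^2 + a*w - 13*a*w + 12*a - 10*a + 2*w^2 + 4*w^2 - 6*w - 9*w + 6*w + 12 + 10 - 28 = -2*a^3 + 6*a^2 + 2*a + w^2*(6 - 2*a) + w*(5*a^2 - 12*a - 9) - 6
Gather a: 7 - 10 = -3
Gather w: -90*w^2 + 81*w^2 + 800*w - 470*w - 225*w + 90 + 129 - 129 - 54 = -9*w^2 + 105*w + 36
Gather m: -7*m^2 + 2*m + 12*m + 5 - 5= -7*m^2 + 14*m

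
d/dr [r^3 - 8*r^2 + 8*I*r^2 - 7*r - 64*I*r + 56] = 3*r^2 + 16*r*(-1 + I) - 7 - 64*I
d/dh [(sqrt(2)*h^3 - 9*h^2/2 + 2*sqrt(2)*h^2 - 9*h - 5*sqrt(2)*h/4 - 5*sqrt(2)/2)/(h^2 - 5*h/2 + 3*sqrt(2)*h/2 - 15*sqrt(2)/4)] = (8*sqrt(2)*h^4 - 40*sqrt(2)*h^3 + 48*h^3 - 84*sqrt(2)*h^2 + 30*h^2 - 240*h + 310*sqrt(2)*h + 135 + 220*sqrt(2))/(8*h^4 - 40*h^3 + 24*sqrt(2)*h^3 - 120*sqrt(2)*h^2 + 86*h^2 - 180*h + 150*sqrt(2)*h + 225)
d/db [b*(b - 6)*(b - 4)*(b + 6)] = 4*b^3 - 12*b^2 - 72*b + 144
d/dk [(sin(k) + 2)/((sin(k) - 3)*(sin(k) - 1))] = (-4*sin(k) + cos(k)^2 + 10)*cos(k)/((sin(k) - 3)^2*(sin(k) - 1)^2)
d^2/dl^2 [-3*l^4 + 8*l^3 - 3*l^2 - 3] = -36*l^2 + 48*l - 6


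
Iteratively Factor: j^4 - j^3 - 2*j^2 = (j)*(j^3 - j^2 - 2*j) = j*(j - 2)*(j^2 + j) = j*(j - 2)*(j + 1)*(j)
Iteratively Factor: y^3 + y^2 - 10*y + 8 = (y + 4)*(y^2 - 3*y + 2) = (y - 2)*(y + 4)*(y - 1)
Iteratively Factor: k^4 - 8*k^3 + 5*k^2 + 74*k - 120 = (k - 2)*(k^3 - 6*k^2 - 7*k + 60) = (k - 2)*(k + 3)*(k^2 - 9*k + 20) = (k - 4)*(k - 2)*(k + 3)*(k - 5)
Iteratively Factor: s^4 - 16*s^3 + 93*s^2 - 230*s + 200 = (s - 5)*(s^3 - 11*s^2 + 38*s - 40) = (s - 5)^2*(s^2 - 6*s + 8) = (s - 5)^2*(s - 4)*(s - 2)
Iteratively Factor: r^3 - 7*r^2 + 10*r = (r - 5)*(r^2 - 2*r) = r*(r - 5)*(r - 2)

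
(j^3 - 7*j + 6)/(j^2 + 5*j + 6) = (j^2 - 3*j + 2)/(j + 2)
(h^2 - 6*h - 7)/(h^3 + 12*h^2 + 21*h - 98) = (h^2 - 6*h - 7)/(h^3 + 12*h^2 + 21*h - 98)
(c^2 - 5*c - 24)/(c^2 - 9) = (c - 8)/(c - 3)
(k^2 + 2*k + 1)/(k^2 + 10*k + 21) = (k^2 + 2*k + 1)/(k^2 + 10*k + 21)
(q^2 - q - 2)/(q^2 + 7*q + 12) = (q^2 - q - 2)/(q^2 + 7*q + 12)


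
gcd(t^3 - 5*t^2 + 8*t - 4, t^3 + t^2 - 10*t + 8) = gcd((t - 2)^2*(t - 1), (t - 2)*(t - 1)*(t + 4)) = t^2 - 3*t + 2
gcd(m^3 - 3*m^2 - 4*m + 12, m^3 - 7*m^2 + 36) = m^2 - m - 6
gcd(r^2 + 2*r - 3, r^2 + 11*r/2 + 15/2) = r + 3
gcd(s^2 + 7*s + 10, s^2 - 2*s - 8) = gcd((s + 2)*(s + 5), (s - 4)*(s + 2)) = s + 2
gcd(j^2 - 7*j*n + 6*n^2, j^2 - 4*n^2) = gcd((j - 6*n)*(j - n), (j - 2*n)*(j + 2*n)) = 1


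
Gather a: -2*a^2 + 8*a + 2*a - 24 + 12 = -2*a^2 + 10*a - 12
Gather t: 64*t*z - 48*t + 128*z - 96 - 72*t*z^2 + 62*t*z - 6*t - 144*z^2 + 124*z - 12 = t*(-72*z^2 + 126*z - 54) - 144*z^2 + 252*z - 108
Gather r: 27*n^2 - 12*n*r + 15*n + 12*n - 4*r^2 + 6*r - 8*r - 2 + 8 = 27*n^2 + 27*n - 4*r^2 + r*(-12*n - 2) + 6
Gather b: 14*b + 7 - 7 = 14*b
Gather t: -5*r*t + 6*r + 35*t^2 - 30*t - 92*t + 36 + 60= 6*r + 35*t^2 + t*(-5*r - 122) + 96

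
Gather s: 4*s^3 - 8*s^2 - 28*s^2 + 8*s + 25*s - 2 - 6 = 4*s^3 - 36*s^2 + 33*s - 8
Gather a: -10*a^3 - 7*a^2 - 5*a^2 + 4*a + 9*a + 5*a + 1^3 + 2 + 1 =-10*a^3 - 12*a^2 + 18*a + 4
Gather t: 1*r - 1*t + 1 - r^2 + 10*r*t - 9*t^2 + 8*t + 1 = -r^2 + r - 9*t^2 + t*(10*r + 7) + 2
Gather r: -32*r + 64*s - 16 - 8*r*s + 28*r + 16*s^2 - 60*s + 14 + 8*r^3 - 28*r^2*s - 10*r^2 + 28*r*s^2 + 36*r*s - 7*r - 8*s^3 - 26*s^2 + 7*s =8*r^3 + r^2*(-28*s - 10) + r*(28*s^2 + 28*s - 11) - 8*s^3 - 10*s^2 + 11*s - 2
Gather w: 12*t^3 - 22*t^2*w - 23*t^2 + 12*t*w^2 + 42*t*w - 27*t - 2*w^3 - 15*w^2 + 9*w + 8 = 12*t^3 - 23*t^2 - 27*t - 2*w^3 + w^2*(12*t - 15) + w*(-22*t^2 + 42*t + 9) + 8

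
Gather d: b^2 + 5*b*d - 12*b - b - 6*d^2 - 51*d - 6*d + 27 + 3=b^2 - 13*b - 6*d^2 + d*(5*b - 57) + 30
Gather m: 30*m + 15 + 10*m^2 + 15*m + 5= 10*m^2 + 45*m + 20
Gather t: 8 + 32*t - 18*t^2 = -18*t^2 + 32*t + 8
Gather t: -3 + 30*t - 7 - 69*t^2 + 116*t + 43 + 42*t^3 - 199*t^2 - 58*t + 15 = 42*t^3 - 268*t^2 + 88*t + 48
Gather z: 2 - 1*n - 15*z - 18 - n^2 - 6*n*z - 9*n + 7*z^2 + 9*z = -n^2 - 10*n + 7*z^2 + z*(-6*n - 6) - 16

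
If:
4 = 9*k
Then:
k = 4/9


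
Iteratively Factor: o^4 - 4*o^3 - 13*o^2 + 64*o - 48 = (o + 4)*(o^3 - 8*o^2 + 19*o - 12) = (o - 1)*(o + 4)*(o^2 - 7*o + 12) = (o - 4)*(o - 1)*(o + 4)*(o - 3)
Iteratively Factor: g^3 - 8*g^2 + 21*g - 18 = (g - 2)*(g^2 - 6*g + 9) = (g - 3)*(g - 2)*(g - 3)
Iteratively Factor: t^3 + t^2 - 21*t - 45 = (t - 5)*(t^2 + 6*t + 9) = (t - 5)*(t + 3)*(t + 3)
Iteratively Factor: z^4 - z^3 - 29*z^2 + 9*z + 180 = (z - 3)*(z^3 + 2*z^2 - 23*z - 60) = (z - 3)*(z + 3)*(z^2 - z - 20) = (z - 5)*(z - 3)*(z + 3)*(z + 4)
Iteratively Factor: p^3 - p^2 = (p)*(p^2 - p) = p*(p - 1)*(p)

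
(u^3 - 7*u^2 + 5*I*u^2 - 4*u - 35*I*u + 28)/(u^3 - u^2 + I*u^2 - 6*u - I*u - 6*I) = (u^2 + u*(-7 + 4*I) - 28*I)/(u^2 - u - 6)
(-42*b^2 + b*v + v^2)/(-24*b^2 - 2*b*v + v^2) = (7*b + v)/(4*b + v)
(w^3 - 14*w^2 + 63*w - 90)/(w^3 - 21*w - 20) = (w^2 - 9*w + 18)/(w^2 + 5*w + 4)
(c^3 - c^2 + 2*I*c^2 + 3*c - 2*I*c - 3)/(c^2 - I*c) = c - 1 + 3*I - 3*I/c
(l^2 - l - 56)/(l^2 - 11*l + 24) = (l + 7)/(l - 3)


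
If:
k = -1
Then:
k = -1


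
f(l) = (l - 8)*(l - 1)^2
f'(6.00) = 5.00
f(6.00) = -50.00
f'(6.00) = 5.00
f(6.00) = -50.00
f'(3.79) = -15.71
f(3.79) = -32.77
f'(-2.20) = 75.52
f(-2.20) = -104.45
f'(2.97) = -15.94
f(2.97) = -19.52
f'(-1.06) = 41.57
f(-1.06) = -38.45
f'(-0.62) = 30.55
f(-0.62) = -22.62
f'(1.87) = -9.91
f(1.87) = -4.64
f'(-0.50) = 27.75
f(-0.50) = -19.12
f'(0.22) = 12.75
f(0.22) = -4.73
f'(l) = (l - 8)*(2*l - 2) + (l - 1)^2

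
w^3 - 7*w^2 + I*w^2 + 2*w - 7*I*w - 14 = (w - 7)*(w - I)*(w + 2*I)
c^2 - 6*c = c*(c - 6)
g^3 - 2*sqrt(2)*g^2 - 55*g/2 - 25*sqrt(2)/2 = (g - 5*sqrt(2))*(g + sqrt(2)/2)*(g + 5*sqrt(2)/2)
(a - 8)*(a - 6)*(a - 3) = a^3 - 17*a^2 + 90*a - 144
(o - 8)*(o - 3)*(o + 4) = o^3 - 7*o^2 - 20*o + 96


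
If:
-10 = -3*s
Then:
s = 10/3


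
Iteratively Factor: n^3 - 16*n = (n - 4)*(n^2 + 4*n) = (n - 4)*(n + 4)*(n)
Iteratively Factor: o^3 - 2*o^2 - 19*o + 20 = (o - 1)*(o^2 - o - 20) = (o - 5)*(o - 1)*(o + 4)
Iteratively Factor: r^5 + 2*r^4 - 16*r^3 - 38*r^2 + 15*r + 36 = (r + 3)*(r^4 - r^3 - 13*r^2 + r + 12) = (r + 3)^2*(r^3 - 4*r^2 - r + 4) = (r - 1)*(r + 3)^2*(r^2 - 3*r - 4) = (r - 4)*(r - 1)*(r + 3)^2*(r + 1)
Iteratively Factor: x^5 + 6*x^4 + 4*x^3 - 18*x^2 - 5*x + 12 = (x + 1)*(x^4 + 5*x^3 - x^2 - 17*x + 12) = (x - 1)*(x + 1)*(x^3 + 6*x^2 + 5*x - 12) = (x - 1)*(x + 1)*(x + 4)*(x^2 + 2*x - 3) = (x - 1)^2*(x + 1)*(x + 4)*(x + 3)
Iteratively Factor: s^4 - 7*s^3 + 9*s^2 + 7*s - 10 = (s - 2)*(s^3 - 5*s^2 - s + 5) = (s - 5)*(s - 2)*(s^2 - 1) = (s - 5)*(s - 2)*(s - 1)*(s + 1)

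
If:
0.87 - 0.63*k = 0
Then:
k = 1.38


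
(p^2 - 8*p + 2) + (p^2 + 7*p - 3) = 2*p^2 - p - 1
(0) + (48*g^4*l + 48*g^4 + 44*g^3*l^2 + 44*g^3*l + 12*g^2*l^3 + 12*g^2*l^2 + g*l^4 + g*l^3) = 48*g^4*l + 48*g^4 + 44*g^3*l^2 + 44*g^3*l + 12*g^2*l^3 + 12*g^2*l^2 + g*l^4 + g*l^3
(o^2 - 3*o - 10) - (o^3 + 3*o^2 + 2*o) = -o^3 - 2*o^2 - 5*o - 10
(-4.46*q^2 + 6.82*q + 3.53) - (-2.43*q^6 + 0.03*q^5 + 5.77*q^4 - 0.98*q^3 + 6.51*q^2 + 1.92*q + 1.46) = 2.43*q^6 - 0.03*q^5 - 5.77*q^4 + 0.98*q^3 - 10.97*q^2 + 4.9*q + 2.07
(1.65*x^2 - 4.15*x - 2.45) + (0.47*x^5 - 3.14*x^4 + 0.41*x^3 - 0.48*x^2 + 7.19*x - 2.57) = 0.47*x^5 - 3.14*x^4 + 0.41*x^3 + 1.17*x^2 + 3.04*x - 5.02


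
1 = 1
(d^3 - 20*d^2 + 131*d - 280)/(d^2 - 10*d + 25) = (d^2 - 15*d + 56)/(d - 5)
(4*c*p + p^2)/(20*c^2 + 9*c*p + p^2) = p/(5*c + p)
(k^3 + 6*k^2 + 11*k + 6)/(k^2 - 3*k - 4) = (k^2 + 5*k + 6)/(k - 4)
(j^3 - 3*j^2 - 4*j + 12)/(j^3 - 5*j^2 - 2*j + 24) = (j - 2)/(j - 4)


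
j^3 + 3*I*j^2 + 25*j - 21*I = (j - 3*I)*(j - I)*(j + 7*I)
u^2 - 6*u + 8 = (u - 4)*(u - 2)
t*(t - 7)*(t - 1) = t^3 - 8*t^2 + 7*t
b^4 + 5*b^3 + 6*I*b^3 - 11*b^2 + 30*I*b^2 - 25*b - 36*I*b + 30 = (b + 6)*(b + 5*I)*(-I*b + 1)*(I*b - I)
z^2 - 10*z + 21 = (z - 7)*(z - 3)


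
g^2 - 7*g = g*(g - 7)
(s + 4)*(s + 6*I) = s^2 + 4*s + 6*I*s + 24*I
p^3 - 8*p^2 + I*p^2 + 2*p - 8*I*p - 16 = (p - 8)*(p - I)*(p + 2*I)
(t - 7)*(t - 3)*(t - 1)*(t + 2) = t^4 - 9*t^3 + 9*t^2 + 41*t - 42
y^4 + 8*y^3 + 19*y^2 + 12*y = y*(y + 1)*(y + 3)*(y + 4)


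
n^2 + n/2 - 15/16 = (n - 3/4)*(n + 5/4)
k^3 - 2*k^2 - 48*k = k*(k - 8)*(k + 6)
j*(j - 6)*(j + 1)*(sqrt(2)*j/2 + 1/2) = sqrt(2)*j^4/2 - 5*sqrt(2)*j^3/2 + j^3/2 - 3*sqrt(2)*j^2 - 5*j^2/2 - 3*j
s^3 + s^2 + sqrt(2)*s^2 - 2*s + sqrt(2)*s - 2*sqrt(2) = (s - 1)*(s + 2)*(s + sqrt(2))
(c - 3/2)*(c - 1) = c^2 - 5*c/2 + 3/2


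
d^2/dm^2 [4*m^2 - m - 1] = 8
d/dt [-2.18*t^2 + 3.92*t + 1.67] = 3.92 - 4.36*t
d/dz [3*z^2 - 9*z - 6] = 6*z - 9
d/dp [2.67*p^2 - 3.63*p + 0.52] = 5.34*p - 3.63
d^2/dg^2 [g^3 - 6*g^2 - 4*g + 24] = 6*g - 12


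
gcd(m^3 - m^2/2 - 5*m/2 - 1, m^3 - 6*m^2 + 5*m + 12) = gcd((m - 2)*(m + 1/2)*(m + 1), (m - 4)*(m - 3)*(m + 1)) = m + 1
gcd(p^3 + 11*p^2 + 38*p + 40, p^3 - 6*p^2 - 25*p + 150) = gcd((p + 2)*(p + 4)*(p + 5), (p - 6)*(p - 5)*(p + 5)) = p + 5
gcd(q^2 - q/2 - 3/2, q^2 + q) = q + 1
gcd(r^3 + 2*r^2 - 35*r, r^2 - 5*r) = r^2 - 5*r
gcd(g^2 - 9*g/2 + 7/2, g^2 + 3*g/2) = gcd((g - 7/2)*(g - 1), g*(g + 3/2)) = 1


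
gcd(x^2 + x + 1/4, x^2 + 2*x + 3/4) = x + 1/2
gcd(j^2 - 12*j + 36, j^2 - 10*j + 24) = j - 6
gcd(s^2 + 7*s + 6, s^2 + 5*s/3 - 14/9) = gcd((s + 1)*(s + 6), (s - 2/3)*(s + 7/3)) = 1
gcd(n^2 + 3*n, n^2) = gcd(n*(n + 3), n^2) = n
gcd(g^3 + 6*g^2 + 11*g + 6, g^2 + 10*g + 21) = g + 3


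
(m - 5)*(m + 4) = m^2 - m - 20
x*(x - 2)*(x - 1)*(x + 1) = x^4 - 2*x^3 - x^2 + 2*x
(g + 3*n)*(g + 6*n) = g^2 + 9*g*n + 18*n^2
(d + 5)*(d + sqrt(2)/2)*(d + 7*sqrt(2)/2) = d^3 + 5*d^2 + 4*sqrt(2)*d^2 + 7*d/2 + 20*sqrt(2)*d + 35/2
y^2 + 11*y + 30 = (y + 5)*(y + 6)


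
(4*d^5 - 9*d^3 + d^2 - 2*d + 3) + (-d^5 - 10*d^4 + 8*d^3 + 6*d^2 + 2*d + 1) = 3*d^5 - 10*d^4 - d^3 + 7*d^2 + 4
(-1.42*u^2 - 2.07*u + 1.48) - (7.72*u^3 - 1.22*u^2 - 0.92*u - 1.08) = -7.72*u^3 - 0.2*u^2 - 1.15*u + 2.56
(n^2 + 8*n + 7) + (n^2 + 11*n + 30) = 2*n^2 + 19*n + 37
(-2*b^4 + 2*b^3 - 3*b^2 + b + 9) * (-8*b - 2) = 16*b^5 - 12*b^4 + 20*b^3 - 2*b^2 - 74*b - 18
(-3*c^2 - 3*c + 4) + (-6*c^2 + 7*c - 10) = -9*c^2 + 4*c - 6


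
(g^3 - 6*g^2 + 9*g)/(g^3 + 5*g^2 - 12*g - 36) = g*(g - 3)/(g^2 + 8*g + 12)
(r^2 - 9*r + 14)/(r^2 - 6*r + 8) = (r - 7)/(r - 4)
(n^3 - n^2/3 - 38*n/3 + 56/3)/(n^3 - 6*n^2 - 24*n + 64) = (n - 7/3)/(n - 8)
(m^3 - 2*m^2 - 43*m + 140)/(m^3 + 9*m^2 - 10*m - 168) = (m - 5)/(m + 6)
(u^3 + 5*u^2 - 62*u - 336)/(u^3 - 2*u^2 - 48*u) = (u + 7)/u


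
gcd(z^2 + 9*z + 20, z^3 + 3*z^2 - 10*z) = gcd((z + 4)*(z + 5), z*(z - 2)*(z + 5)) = z + 5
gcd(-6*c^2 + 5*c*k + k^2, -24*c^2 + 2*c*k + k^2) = 6*c + k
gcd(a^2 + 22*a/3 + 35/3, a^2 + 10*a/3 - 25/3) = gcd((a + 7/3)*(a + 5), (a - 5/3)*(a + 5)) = a + 5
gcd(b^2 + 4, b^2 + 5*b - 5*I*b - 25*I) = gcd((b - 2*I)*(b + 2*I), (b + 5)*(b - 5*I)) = 1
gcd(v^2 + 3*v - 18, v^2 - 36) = v + 6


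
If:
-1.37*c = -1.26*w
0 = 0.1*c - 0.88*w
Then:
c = 0.00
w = 0.00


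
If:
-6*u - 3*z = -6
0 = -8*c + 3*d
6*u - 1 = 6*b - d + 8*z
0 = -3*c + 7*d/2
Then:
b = 5/6 - 11*z/6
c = 0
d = 0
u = 1 - z/2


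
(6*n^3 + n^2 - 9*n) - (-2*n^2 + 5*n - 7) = 6*n^3 + 3*n^2 - 14*n + 7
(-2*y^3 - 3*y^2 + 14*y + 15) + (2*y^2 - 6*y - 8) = -2*y^3 - y^2 + 8*y + 7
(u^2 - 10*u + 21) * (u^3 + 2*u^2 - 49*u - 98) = u^5 - 8*u^4 - 48*u^3 + 434*u^2 - 49*u - 2058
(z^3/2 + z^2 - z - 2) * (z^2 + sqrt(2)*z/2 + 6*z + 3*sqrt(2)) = z^5/2 + sqrt(2)*z^4/4 + 4*z^4 + 2*sqrt(2)*z^3 + 5*z^3 - 8*z^2 + 5*sqrt(2)*z^2/2 - 12*z - 4*sqrt(2)*z - 6*sqrt(2)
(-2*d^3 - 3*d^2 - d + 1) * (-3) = 6*d^3 + 9*d^2 + 3*d - 3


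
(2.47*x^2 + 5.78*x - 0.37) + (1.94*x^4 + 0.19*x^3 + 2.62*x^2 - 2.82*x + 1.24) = 1.94*x^4 + 0.19*x^3 + 5.09*x^2 + 2.96*x + 0.87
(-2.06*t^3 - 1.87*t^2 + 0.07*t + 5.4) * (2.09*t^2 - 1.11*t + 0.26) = -4.3054*t^5 - 1.6217*t^4 + 1.6864*t^3 + 10.7221*t^2 - 5.9758*t + 1.404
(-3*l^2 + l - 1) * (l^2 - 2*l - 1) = -3*l^4 + 7*l^3 + l + 1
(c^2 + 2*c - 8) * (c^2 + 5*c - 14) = c^4 + 7*c^3 - 12*c^2 - 68*c + 112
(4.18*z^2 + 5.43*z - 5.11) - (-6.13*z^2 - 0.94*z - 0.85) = 10.31*z^2 + 6.37*z - 4.26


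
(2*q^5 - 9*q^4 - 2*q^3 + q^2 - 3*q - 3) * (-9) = -18*q^5 + 81*q^4 + 18*q^3 - 9*q^2 + 27*q + 27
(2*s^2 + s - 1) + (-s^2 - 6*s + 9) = s^2 - 5*s + 8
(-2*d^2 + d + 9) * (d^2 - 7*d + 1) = -2*d^4 + 15*d^3 - 62*d + 9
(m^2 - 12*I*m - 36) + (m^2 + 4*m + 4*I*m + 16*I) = 2*m^2 + 4*m - 8*I*m - 36 + 16*I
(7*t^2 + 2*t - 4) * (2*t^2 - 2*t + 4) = 14*t^4 - 10*t^3 + 16*t^2 + 16*t - 16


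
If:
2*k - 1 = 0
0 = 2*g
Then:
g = 0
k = 1/2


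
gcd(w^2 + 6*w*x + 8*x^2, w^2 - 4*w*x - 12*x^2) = w + 2*x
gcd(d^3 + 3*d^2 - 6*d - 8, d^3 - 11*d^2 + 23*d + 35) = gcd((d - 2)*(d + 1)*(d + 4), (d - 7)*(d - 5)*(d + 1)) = d + 1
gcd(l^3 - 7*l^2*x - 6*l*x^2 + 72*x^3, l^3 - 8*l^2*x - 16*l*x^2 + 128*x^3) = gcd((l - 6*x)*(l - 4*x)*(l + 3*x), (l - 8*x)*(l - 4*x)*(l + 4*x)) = -l + 4*x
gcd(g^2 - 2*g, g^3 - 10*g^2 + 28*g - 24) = g - 2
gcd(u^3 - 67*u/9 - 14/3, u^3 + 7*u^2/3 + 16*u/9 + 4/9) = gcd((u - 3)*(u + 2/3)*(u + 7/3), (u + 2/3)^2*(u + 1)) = u + 2/3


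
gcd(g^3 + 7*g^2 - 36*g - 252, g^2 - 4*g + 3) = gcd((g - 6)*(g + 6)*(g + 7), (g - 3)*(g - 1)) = 1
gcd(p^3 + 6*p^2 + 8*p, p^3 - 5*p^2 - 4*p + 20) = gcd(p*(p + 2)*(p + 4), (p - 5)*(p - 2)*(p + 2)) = p + 2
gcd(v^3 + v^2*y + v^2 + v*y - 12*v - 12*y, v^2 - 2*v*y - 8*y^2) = 1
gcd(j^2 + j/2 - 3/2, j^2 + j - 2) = j - 1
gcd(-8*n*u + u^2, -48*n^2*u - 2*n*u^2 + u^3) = -8*n*u + u^2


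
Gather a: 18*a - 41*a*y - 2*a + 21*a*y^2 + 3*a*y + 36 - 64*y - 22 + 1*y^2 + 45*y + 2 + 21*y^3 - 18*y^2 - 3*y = a*(21*y^2 - 38*y + 16) + 21*y^3 - 17*y^2 - 22*y + 16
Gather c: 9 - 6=3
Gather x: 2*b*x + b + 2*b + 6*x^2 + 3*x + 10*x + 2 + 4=3*b + 6*x^2 + x*(2*b + 13) + 6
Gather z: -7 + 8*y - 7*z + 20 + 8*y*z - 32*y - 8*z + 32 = -24*y + z*(8*y - 15) + 45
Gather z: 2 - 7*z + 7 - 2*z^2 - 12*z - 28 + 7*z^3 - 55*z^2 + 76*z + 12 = 7*z^3 - 57*z^2 + 57*z - 7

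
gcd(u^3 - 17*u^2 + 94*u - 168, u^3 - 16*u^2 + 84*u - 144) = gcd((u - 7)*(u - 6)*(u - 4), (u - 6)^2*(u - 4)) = u^2 - 10*u + 24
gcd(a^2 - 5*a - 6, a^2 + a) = a + 1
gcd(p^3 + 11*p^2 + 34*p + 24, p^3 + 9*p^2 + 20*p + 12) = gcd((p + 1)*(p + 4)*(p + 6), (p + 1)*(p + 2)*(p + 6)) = p^2 + 7*p + 6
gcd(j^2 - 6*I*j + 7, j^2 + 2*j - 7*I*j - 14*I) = j - 7*I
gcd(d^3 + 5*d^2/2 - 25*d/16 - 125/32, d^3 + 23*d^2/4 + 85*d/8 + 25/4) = d^2 + 15*d/4 + 25/8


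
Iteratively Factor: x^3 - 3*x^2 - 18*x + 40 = (x + 4)*(x^2 - 7*x + 10) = (x - 5)*(x + 4)*(x - 2)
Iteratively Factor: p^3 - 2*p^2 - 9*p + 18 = (p - 2)*(p^2 - 9) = (p - 2)*(p + 3)*(p - 3)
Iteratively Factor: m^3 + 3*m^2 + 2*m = (m + 1)*(m^2 + 2*m) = (m + 1)*(m + 2)*(m)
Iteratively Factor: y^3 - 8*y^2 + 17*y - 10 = (y - 5)*(y^2 - 3*y + 2) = (y - 5)*(y - 1)*(y - 2)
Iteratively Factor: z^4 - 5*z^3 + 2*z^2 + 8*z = (z - 4)*(z^3 - z^2 - 2*z) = z*(z - 4)*(z^2 - z - 2) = z*(z - 4)*(z - 2)*(z + 1)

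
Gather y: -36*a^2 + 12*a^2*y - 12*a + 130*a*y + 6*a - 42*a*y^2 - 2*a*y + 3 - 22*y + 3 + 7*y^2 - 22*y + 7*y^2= -36*a^2 - 6*a + y^2*(14 - 42*a) + y*(12*a^2 + 128*a - 44) + 6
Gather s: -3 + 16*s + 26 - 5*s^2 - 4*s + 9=-5*s^2 + 12*s + 32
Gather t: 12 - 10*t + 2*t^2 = 2*t^2 - 10*t + 12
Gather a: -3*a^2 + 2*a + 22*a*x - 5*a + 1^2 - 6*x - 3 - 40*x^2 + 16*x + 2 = -3*a^2 + a*(22*x - 3) - 40*x^2 + 10*x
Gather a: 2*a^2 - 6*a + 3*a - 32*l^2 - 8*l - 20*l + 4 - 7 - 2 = 2*a^2 - 3*a - 32*l^2 - 28*l - 5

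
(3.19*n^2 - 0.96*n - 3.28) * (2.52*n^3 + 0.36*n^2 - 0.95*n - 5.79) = 8.0388*n^5 - 1.2708*n^4 - 11.6417*n^3 - 18.7389*n^2 + 8.6744*n + 18.9912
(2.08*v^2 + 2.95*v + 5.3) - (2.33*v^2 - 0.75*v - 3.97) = -0.25*v^2 + 3.7*v + 9.27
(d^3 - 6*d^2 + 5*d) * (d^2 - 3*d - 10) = d^5 - 9*d^4 + 13*d^3 + 45*d^2 - 50*d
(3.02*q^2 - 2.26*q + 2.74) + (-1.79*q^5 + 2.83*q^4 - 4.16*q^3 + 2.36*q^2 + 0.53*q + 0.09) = -1.79*q^5 + 2.83*q^4 - 4.16*q^3 + 5.38*q^2 - 1.73*q + 2.83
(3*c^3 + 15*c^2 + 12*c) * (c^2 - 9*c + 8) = 3*c^5 - 12*c^4 - 99*c^3 + 12*c^2 + 96*c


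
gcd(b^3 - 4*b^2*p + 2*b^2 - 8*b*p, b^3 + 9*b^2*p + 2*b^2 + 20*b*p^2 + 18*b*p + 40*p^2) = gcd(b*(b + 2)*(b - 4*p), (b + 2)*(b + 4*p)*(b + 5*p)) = b + 2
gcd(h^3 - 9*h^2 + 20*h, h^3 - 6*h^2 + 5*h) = h^2 - 5*h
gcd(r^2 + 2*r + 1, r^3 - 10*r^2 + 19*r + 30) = r + 1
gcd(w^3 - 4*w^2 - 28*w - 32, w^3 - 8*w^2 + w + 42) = w + 2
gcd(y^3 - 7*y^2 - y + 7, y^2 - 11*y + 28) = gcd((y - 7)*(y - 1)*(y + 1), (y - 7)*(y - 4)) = y - 7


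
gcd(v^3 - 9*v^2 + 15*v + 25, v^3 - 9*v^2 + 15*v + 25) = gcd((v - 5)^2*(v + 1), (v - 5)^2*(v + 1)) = v^3 - 9*v^2 + 15*v + 25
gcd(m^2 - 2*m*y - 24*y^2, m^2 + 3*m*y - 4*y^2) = m + 4*y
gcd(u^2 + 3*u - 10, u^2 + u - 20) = u + 5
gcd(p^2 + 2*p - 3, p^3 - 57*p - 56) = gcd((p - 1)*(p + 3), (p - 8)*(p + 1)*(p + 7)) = 1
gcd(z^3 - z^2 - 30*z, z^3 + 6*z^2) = z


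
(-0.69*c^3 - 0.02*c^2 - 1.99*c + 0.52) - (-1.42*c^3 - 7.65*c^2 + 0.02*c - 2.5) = 0.73*c^3 + 7.63*c^2 - 2.01*c + 3.02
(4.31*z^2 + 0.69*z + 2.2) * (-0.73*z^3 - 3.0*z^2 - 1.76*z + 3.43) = -3.1463*z^5 - 13.4337*z^4 - 11.2616*z^3 + 6.9689*z^2 - 1.5053*z + 7.546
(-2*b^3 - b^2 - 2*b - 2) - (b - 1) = -2*b^3 - b^2 - 3*b - 1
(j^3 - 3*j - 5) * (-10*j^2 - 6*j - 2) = -10*j^5 - 6*j^4 + 28*j^3 + 68*j^2 + 36*j + 10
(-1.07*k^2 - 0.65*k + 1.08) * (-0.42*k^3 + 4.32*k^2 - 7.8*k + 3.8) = 0.4494*k^5 - 4.3494*k^4 + 5.0844*k^3 + 5.6696*k^2 - 10.894*k + 4.104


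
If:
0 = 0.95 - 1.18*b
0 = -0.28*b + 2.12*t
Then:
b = 0.81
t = 0.11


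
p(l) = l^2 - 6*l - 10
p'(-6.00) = -18.00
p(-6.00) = 62.00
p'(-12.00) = -30.00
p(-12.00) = 206.00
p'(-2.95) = -11.90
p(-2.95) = 16.40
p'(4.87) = 3.74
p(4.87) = -15.50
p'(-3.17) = -12.34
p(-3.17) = 19.07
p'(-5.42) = -16.84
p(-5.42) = 51.90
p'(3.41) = 0.82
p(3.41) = -18.83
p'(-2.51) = -11.02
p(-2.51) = 11.36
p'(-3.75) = -13.50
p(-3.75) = 26.56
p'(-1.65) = -9.30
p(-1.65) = 2.62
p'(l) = 2*l - 6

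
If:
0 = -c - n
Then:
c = -n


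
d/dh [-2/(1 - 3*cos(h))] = 6*sin(h)/(3*cos(h) - 1)^2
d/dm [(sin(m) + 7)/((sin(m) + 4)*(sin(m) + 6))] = (-14*sin(m) + cos(m)^2 - 47)*cos(m)/((sin(m) + 4)^2*(sin(m) + 6)^2)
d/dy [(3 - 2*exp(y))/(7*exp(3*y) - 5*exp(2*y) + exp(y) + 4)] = ((2*exp(y) - 3)*(21*exp(2*y) - 10*exp(y) + 1) - 14*exp(3*y) + 10*exp(2*y) - 2*exp(y) - 8)*exp(y)/(7*exp(3*y) - 5*exp(2*y) + exp(y) + 4)^2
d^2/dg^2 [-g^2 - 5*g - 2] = -2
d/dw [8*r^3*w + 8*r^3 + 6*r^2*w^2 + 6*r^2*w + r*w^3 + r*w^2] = r*(8*r^2 + 12*r*w + 6*r + 3*w^2 + 2*w)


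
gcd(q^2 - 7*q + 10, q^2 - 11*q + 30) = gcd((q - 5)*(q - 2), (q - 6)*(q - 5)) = q - 5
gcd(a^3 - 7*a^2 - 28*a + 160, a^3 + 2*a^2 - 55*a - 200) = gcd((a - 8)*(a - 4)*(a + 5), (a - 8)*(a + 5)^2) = a^2 - 3*a - 40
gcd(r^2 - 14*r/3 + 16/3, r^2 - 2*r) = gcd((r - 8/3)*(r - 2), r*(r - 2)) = r - 2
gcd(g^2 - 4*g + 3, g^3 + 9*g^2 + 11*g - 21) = g - 1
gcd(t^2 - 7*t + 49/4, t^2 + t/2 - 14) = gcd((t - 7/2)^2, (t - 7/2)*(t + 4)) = t - 7/2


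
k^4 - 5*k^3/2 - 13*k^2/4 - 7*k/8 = k*(k - 7/2)*(k + 1/2)^2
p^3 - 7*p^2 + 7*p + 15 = (p - 5)*(p - 3)*(p + 1)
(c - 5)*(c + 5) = c^2 - 25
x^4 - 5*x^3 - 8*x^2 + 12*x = x*(x - 6)*(x - 1)*(x + 2)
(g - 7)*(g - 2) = g^2 - 9*g + 14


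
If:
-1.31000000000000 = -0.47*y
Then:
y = 2.79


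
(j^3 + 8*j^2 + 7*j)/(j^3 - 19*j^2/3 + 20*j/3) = 3*(j^2 + 8*j + 7)/(3*j^2 - 19*j + 20)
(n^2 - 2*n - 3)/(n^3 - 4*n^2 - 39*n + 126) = (n + 1)/(n^2 - n - 42)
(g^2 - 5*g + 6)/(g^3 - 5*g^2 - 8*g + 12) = (g^2 - 5*g + 6)/(g^3 - 5*g^2 - 8*g + 12)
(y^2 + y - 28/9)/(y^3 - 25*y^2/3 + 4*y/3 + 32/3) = (y + 7/3)/(y^2 - 7*y - 8)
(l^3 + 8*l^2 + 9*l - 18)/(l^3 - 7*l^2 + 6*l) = (l^2 + 9*l + 18)/(l*(l - 6))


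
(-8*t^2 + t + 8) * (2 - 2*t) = 16*t^3 - 18*t^2 - 14*t + 16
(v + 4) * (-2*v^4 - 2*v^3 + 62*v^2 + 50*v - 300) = -2*v^5 - 10*v^4 + 54*v^3 + 298*v^2 - 100*v - 1200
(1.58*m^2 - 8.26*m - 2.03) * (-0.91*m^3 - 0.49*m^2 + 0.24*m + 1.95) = -1.4378*m^5 + 6.7424*m^4 + 6.2739*m^3 + 2.0933*m^2 - 16.5942*m - 3.9585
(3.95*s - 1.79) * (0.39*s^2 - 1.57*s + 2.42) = 1.5405*s^3 - 6.8996*s^2 + 12.3693*s - 4.3318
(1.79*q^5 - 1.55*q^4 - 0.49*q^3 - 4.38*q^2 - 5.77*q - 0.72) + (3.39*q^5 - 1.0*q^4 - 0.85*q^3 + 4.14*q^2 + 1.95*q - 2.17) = 5.18*q^5 - 2.55*q^4 - 1.34*q^3 - 0.24*q^2 - 3.82*q - 2.89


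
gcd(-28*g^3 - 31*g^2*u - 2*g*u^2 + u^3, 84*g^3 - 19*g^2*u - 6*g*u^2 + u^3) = -28*g^2 - 3*g*u + u^2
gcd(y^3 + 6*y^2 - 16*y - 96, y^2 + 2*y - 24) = y^2 + 2*y - 24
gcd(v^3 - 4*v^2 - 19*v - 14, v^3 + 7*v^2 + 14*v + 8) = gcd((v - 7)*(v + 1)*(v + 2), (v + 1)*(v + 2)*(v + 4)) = v^2 + 3*v + 2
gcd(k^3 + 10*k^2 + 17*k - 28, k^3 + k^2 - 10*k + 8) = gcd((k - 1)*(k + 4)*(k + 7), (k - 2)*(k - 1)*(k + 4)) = k^2 + 3*k - 4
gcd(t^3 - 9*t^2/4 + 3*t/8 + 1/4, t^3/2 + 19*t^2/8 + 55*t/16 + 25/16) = 1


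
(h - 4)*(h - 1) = h^2 - 5*h + 4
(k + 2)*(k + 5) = k^2 + 7*k + 10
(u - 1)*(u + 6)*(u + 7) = u^3 + 12*u^2 + 29*u - 42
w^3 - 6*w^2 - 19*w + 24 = (w - 8)*(w - 1)*(w + 3)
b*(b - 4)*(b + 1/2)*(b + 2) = b^4 - 3*b^3/2 - 9*b^2 - 4*b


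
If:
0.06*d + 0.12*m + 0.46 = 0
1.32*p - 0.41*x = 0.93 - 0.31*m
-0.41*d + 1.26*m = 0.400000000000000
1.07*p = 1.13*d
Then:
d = -5.03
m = -1.32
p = -5.31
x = -20.36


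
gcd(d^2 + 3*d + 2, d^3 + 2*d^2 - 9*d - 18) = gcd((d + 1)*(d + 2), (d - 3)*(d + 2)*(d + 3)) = d + 2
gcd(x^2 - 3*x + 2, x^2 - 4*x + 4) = x - 2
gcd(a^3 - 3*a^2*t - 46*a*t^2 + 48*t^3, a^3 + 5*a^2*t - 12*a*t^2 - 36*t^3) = a + 6*t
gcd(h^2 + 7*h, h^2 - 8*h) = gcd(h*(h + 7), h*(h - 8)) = h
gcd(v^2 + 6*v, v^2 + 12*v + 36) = v + 6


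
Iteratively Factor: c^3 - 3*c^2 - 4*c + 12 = (c - 2)*(c^2 - c - 6) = (c - 3)*(c - 2)*(c + 2)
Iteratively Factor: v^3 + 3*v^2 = (v)*(v^2 + 3*v) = v^2*(v + 3)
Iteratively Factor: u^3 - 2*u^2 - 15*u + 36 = (u - 3)*(u^2 + u - 12) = (u - 3)*(u + 4)*(u - 3)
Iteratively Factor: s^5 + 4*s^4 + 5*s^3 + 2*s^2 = (s)*(s^4 + 4*s^3 + 5*s^2 + 2*s) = s*(s + 1)*(s^3 + 3*s^2 + 2*s) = s*(s + 1)*(s + 2)*(s^2 + s) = s*(s + 1)^2*(s + 2)*(s)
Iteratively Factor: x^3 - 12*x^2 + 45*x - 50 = (x - 5)*(x^2 - 7*x + 10) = (x - 5)^2*(x - 2)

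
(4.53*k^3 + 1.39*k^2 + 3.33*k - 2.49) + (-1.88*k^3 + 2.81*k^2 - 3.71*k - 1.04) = 2.65*k^3 + 4.2*k^2 - 0.38*k - 3.53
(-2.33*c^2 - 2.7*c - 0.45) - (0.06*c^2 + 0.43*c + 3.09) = -2.39*c^2 - 3.13*c - 3.54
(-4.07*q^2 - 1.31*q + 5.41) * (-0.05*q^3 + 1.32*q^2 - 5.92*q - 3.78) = 0.2035*q^5 - 5.3069*q^4 + 22.0947*q^3 + 30.281*q^2 - 27.0754*q - 20.4498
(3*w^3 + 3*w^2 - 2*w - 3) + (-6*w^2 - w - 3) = 3*w^3 - 3*w^2 - 3*w - 6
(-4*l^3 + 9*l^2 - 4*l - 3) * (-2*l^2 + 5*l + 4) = 8*l^5 - 38*l^4 + 37*l^3 + 22*l^2 - 31*l - 12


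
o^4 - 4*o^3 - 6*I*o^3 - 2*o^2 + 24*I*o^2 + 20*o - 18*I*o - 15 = (o - 3)*(o - 1)*(o - 5*I)*(o - I)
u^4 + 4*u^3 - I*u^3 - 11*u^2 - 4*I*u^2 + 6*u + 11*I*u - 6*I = (u - 1)^2*(u + 6)*(u - I)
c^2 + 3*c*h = c*(c + 3*h)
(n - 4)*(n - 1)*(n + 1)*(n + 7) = n^4 + 3*n^3 - 29*n^2 - 3*n + 28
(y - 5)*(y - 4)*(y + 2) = y^3 - 7*y^2 + 2*y + 40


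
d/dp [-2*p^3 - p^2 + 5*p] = -6*p^2 - 2*p + 5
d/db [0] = 0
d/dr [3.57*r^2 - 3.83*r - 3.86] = 7.14*r - 3.83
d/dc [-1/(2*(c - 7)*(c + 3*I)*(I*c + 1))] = (I*(c - 7)*(c + 3*I) + (c - 7)*(I*c + 1) + (c + 3*I)*(I*c + 1))/(2*(c - 7)^2*(c + 3*I)^2*(I*c + 1)^2)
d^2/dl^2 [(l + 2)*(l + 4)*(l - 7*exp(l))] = -7*l^2*exp(l) - 70*l*exp(l) + 6*l - 154*exp(l) + 12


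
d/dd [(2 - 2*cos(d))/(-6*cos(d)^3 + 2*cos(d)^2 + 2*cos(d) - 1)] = 8*(12*cos(d)^3 - 20*cos(d)^2 + 4*cos(d) + 1)*sin(d)/(5*cos(d) - 2*cos(2*d) + 3*cos(3*d))^2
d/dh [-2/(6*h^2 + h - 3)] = 2*(12*h + 1)/(6*h^2 + h - 3)^2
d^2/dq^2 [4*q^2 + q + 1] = 8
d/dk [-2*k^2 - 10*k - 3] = -4*k - 10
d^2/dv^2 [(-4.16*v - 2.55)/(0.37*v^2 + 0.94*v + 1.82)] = (-(0.74*v + 0.94)*(1.48*v + 1.88)*(4.16*v + 2.55) + (9.2352*v + 9.7078)*(0.37*v^2 + 0.94*v + 1.82))/(0.37*v^2 + 0.94*v + 1.82)^3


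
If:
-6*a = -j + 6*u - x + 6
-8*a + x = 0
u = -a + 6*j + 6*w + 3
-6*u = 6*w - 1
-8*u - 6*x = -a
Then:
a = 320/1467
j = -3118/1467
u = -1880/1467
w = 4249/2934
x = 2560/1467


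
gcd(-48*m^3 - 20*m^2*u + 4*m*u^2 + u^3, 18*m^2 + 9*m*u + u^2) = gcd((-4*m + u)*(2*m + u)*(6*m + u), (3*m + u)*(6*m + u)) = 6*m + u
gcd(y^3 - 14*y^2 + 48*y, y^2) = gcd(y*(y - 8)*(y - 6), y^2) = y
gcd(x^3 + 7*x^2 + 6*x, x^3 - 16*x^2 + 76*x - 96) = 1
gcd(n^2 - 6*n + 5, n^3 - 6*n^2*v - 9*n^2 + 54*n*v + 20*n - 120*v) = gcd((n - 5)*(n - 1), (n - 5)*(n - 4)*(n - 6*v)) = n - 5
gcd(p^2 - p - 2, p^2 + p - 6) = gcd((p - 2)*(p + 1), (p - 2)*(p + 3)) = p - 2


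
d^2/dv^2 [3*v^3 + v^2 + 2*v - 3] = 18*v + 2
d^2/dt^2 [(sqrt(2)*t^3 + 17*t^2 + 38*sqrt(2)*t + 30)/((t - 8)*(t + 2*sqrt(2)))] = 4*(52*t^3 + 38*sqrt(2)*t^3 + 429*t^2 + 312*sqrt(2)*t^2 + 858*sqrt(2)*t + 1464*t + 568 + 976*sqrt(2))/(t^6 - 24*t^5 + 6*sqrt(2)*t^5 - 144*sqrt(2)*t^4 + 216*t^4 - 1088*t^3 + 1168*sqrt(2)*t^3 - 3456*sqrt(2)*t^2 + 4608*t^2 - 12288*t + 3072*sqrt(2)*t - 8192*sqrt(2))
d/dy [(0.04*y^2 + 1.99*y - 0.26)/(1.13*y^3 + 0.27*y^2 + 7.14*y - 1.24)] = (-0.0452*y^4 - 4.4974*y^3 + 0.6297*y^2 + 0.0411999999999999*y - 0.6112)/(1.2769*y^6 + 0.6102*y^5 + 16.2093*y^4 + 1.0532*y^3 + 50.31*y^2 - 17.7072*y + 1.5376)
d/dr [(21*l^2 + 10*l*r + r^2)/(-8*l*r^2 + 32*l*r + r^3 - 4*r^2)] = (-2*r*(5*l + r)*(8*l*r - 32*l - r^2 + 4*r) + (21*l^2 + 10*l*r + r^2)*(16*l*r - 32*l - 3*r^2 + 8*r))/(r^2*(8*l*r - 32*l - r^2 + 4*r)^2)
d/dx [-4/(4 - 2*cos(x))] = 2*sin(x)/(cos(x) - 2)^2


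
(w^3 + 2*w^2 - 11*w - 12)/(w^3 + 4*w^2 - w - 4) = (w - 3)/(w - 1)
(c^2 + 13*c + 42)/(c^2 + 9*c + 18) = (c + 7)/(c + 3)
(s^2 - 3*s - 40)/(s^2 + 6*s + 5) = (s - 8)/(s + 1)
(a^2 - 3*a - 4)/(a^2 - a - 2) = (a - 4)/(a - 2)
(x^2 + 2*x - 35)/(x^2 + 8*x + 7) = (x - 5)/(x + 1)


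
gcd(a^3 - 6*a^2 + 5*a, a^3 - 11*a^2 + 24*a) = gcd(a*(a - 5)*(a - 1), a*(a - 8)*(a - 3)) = a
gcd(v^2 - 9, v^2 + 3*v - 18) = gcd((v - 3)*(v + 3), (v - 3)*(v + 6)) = v - 3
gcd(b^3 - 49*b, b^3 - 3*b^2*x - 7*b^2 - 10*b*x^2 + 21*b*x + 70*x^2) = b - 7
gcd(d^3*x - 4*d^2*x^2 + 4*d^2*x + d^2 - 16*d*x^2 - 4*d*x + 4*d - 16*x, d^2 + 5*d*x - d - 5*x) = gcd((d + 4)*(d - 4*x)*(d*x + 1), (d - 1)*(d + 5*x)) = 1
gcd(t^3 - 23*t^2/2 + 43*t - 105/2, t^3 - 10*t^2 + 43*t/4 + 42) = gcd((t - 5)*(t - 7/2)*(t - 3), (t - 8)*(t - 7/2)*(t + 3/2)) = t - 7/2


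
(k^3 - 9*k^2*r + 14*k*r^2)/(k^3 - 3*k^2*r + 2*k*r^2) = (-k + 7*r)/(-k + r)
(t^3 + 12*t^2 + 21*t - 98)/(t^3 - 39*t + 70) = (t + 7)/(t - 5)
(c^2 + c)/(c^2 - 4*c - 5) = c/(c - 5)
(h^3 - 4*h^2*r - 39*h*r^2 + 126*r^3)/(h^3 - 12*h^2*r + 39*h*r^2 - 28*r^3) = (h^2 + 3*h*r - 18*r^2)/(h^2 - 5*h*r + 4*r^2)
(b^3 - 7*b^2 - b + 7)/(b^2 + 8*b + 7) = (b^2 - 8*b + 7)/(b + 7)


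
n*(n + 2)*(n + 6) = n^3 + 8*n^2 + 12*n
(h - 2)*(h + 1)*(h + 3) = h^3 + 2*h^2 - 5*h - 6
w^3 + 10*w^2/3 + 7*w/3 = w*(w + 1)*(w + 7/3)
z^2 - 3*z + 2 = (z - 2)*(z - 1)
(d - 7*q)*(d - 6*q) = d^2 - 13*d*q + 42*q^2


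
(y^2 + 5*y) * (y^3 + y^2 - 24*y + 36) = y^5 + 6*y^4 - 19*y^3 - 84*y^2 + 180*y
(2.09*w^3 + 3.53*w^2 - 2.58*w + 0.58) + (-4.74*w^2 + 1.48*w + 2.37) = 2.09*w^3 - 1.21*w^2 - 1.1*w + 2.95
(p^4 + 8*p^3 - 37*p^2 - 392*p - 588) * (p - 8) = p^5 - 101*p^3 - 96*p^2 + 2548*p + 4704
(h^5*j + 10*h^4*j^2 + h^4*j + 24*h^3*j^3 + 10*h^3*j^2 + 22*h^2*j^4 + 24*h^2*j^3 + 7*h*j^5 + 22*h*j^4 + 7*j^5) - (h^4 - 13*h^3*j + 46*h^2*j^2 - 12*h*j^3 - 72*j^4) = h^5*j + 10*h^4*j^2 + h^4*j - h^4 + 24*h^3*j^3 + 10*h^3*j^2 + 13*h^3*j + 22*h^2*j^4 + 24*h^2*j^3 - 46*h^2*j^2 + 7*h*j^5 + 22*h*j^4 + 12*h*j^3 + 7*j^5 + 72*j^4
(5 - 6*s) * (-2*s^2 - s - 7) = 12*s^3 - 4*s^2 + 37*s - 35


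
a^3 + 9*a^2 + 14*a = a*(a + 2)*(a + 7)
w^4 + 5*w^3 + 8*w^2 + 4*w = w*(w + 1)*(w + 2)^2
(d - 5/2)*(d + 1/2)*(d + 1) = d^3 - d^2 - 13*d/4 - 5/4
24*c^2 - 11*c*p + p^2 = (-8*c + p)*(-3*c + p)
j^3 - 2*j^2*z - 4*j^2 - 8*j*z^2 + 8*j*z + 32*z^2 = (j - 4)*(j - 4*z)*(j + 2*z)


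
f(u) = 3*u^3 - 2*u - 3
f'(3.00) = 79.00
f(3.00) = 72.00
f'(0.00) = -2.00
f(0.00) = -3.00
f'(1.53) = 19.07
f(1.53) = 4.68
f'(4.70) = 196.81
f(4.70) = 299.07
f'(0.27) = -1.34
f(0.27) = -3.48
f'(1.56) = 19.90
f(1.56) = 5.27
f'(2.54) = 56.06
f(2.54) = 41.08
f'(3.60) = 114.64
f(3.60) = 129.77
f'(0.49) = 0.16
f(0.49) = -3.63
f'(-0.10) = -1.91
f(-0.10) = -2.80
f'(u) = 9*u^2 - 2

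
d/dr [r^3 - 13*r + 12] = 3*r^2 - 13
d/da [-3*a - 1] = -3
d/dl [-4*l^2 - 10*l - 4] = -8*l - 10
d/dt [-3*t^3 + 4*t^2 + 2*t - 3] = -9*t^2 + 8*t + 2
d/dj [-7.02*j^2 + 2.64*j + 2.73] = 2.64 - 14.04*j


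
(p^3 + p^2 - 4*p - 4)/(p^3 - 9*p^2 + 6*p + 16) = (p + 2)/(p - 8)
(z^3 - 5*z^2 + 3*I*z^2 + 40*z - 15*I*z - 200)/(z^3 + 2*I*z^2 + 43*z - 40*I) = (z - 5)/(z - I)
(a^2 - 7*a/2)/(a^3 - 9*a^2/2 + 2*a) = (2*a - 7)/(2*a^2 - 9*a + 4)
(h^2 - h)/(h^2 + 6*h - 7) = h/(h + 7)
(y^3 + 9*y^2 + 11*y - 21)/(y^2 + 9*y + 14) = (y^2 + 2*y - 3)/(y + 2)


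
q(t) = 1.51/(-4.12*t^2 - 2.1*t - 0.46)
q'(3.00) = 0.02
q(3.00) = -0.03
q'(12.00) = 0.00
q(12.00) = -0.00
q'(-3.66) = -0.02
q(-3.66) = -0.03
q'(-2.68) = -0.05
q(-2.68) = -0.06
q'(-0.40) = -23.17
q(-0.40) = -5.41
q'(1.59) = 0.11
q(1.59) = -0.11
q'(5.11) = 0.00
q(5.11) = -0.01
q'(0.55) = 1.22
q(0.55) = -0.53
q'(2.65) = 0.03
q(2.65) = -0.04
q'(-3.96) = -0.01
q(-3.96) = -0.03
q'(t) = 1.51*(8.24*t + 2.1)/(-4.12*t^2 - 2.1*t - 0.46)^2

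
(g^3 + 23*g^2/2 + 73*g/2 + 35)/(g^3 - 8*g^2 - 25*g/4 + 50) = 2*(g^2 + 9*g + 14)/(2*g^2 - 21*g + 40)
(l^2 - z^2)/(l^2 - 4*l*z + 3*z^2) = (-l - z)/(-l + 3*z)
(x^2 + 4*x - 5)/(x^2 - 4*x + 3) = (x + 5)/(x - 3)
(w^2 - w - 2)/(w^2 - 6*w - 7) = (w - 2)/(w - 7)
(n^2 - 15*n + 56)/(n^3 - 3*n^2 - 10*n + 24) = (n^2 - 15*n + 56)/(n^3 - 3*n^2 - 10*n + 24)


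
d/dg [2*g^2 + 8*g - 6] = 4*g + 8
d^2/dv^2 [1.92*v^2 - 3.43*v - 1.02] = 3.84000000000000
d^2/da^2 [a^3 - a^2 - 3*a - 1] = 6*a - 2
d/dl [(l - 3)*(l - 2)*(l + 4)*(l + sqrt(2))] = 4*l^3 - 3*l^2 + 3*sqrt(2)*l^2 - 28*l - 2*sqrt(2)*l - 14*sqrt(2) + 24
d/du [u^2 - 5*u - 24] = 2*u - 5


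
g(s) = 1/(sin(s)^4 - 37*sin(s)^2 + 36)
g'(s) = (-4*sin(s)^3*cos(s) + 74*sin(s)*cos(s))/(sin(s)^4 - 37*sin(s)^2 + 36)^2 = 2*(cos(2*s) + 36)*sin(s)*cos(s)/(sin(s)^4 - 37*sin(s)^2 + 36)^2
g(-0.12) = 0.03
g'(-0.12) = -0.01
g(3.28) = 0.03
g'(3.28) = 0.01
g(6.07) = 0.03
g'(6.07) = -0.01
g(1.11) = 0.14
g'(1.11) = 0.58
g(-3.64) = 0.04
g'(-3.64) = -0.04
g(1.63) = 8.16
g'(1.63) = -275.37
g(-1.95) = 0.21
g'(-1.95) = 1.05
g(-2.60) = 0.04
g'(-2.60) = 0.05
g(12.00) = 0.04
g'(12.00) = -0.05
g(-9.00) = 0.03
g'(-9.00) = 0.03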